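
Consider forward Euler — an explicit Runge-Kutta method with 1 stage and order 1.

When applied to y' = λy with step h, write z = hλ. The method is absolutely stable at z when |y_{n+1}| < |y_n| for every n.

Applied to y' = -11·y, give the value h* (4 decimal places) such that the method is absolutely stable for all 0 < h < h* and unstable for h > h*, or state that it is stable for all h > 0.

(-2.0000,0); λ=-11 ⇒ h* = 0.1818.

With y'=λy (z=hλ):
  order 1, 1-stage ⇒ R(z)=1+z
  (e.g. R(-0.36)=0.64000, |R|=0.64000)

Need |R(x)|<1, x<0.
x=-0.36: |R|=0.6400
|R(-2.17)|=1.1700 |R(-1.92)|=0.9200 |R(-0.51)|=0.4900
Bisect:
  x_lo=-2.6878 |R|=1.6878  x_hi=-0.1386 |R|=0.8614
  mid=-1.41318 |R|=0.41318 →hi
  mid=-2.05047 |R|=1.05047 →lo
  mid=-1.73182 |R|=0.73182 →hi
  mid=-1.89114 |R|=0.89114 →hi
  mid=-1.97081 |R|=0.97081 →hi
  mid=-2.01064 |R|=1.01064 →lo
  mid=-1.99072 |R|=0.99072 →hi
  mid=-2.00068 |R|=1.00068 →lo
  ...
  [-2.00006,-1.99990] ⇒ x*=-2.0000
So |R|<1 on (-2.0000, 0).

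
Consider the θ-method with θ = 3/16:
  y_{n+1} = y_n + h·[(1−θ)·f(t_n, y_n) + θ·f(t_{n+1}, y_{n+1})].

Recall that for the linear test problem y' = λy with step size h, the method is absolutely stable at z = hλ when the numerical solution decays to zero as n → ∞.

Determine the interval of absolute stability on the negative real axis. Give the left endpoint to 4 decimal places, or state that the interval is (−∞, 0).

Test eqn y'=λy, z=hλ:
  y_{n+1} = y_n + z·[13/16·y_n + 3/16·y_{n+1}] ⇒ (1 − 3/16z)y_{n+1} = (1 + 13/16z)y_n
  Hence R(z) = (1 + 13/16z)/(1 − 3/16z).

Boundary: |R(x)|=1, x<0.
x=-0.84: |R|=0.2743
R=−1: 1+13/16x = −1+3/16x ⇒ -5/8x=2 ⇒ x=2/(-5/8)=-3.2000
Confirm numerically:
  x=-2.813: |R|=0.84165 <1
  x=-2.524: |R|=0.71322 <1
  x=-2.257: |R|=0.58588 <1
  x=-1.392: |R|=0.10389 <1
  x=-3.602: |R|=1.14997 >1
  x=-3.357: |R|=1.06022 >1
  x=-3.255: |R|=1.02135 >1
So |R|<1 on (-3.2000, 0).

z∈(-3.2000,0).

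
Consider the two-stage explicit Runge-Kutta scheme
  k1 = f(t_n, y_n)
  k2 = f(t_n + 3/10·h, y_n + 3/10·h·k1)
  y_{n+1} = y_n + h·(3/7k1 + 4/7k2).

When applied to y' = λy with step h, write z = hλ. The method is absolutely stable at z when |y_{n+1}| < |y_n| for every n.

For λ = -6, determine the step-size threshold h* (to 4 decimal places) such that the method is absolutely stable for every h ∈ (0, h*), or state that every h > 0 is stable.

On y'=λy, z=hλ:
  k1=λy_n ⇒ h·k1=z·y_n;  k2=λ(1+3/10z)y_n ⇒ h·k2=z(1+3/10z)y_n
  y_{n+1}/y_n = 1 + 3/7z + 4/7z(1+3/10z) = 1 + z + 6/35z²
  ⇒ R(z) = 1 + z + 6/35z².

Need |R(x)|<1, x<0.
x=-0.68: |R|=0.3993
R=1: x+6/35x²=0 ⇒ x=−35/6=-5.8333; min R=1−1/(4·6/35)=-0.4583>−1
Confirm numerically:
  x=-5.659: |R|=0.83088 <1
  x=-5.538: |R|=0.71962 <1
  x=-4.215: |R|=0.16936 <1
  x=-3.105: |R|=0.45225 <1
  x=-6.377: |R|=1.59434 >1
  x=-6.277: |R|=1.47741 >1
Interval (-5.8333, 0).

(-5.8333,0); λ=-6 ⇒ h* = (35/6)/6 = 0.9722.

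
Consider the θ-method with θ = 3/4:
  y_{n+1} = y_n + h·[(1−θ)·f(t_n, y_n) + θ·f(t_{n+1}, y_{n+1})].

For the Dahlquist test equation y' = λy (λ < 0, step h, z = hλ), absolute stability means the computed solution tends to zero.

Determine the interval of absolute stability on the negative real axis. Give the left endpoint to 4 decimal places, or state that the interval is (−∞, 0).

Set f=λy, z=hλ:
  y_{n+1} = y_n + z·[1/4·y_n + 3/4·y_{n+1}] ⇒ (1 − 3/4z)y_{n+1} = (1 + 1/4z)y_n
  ⇒ R(z) = (1 + 1/4z)/(1 − 3/4z).

Need |R(x)|<1, x<0.
x=-1.09: |R|=0.4003
x=-2: |R|=0.2000
x=-10: |R|=0.1765
x=-100: |R|=0.3158
θ=3/4≥1/2 ⇒ |1+1/4x|<|1−3/4x| ∀x<0 ⇒ unbounded interval.

unbounded; (−∞, 0).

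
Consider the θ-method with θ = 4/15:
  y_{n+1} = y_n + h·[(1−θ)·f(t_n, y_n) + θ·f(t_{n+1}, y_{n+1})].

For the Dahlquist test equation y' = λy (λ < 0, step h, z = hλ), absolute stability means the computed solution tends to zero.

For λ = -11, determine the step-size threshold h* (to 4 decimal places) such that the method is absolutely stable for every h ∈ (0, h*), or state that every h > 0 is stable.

(-4.2857,0); λ=-11 ⇒ h* = (30/7)/11 = 0.3896.

Test eqn y'=λy, z=hλ:
  y_{n+1} = y_n + z·[11/15·y_n + 4/15·y_{n+1}] ⇒ (1 − 4/15z)y_{n+1} = (1 + 11/15z)y_n
  R(z) = (1 + 11/15z)/(1 − 4/15z).

Need |R(x)|<1, x<0.
x=-1.14: |R|=0.1258
R=−1: 1+11/15x = −1+4/15x ⇒ -7/15x=2 ⇒ x=2/(-7/15)=-4.2857
Confirm numerically:
  x=-3.353: |R|=0.77020 <1
  x=-2.345: |R|=0.44278 <1
  x=-1.877: |R|=0.25089 <1
  x=-4.430: |R|=1.03087 >1
  x=-4.422: |R|=1.02919 >1
So |R|<1 on (-4.2857, 0).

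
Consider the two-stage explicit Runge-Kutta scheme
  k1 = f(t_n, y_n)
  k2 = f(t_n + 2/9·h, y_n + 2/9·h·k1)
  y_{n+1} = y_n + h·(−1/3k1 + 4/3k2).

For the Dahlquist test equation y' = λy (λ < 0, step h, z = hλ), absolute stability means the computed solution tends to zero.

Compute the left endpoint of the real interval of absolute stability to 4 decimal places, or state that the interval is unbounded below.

Set f=λy, z=hλ:
  k1=λy_n ⇒ h·k1=z·y_n;  k2=λ(1+2/9z)y_n ⇒ h·k2=z(1+2/9z)y_n
  y_{n+1}/y_n = 1 − 1/3z + 4/3z(1+2/9z) = 1 + z + 8/27z²
  R(z) = 1 + z + 8/27z².

Need |R(x)|<1, x<0.
x=-0.65: |R|=0.4752
R=1: x+8/27x²=0 ⇒ x=−27/8=-3.3750; min R=1−1/(4·8/27)=0.1562>−1
Confirm numerically:
  x=-2.777: |R|=0.50796 <1
  x=-1.649: |R|=0.15669 <1
  x=-1.399: |R|=0.18091 <1
  x=-3.972: |R|=1.70260 >1
  x=-3.765: |R|=1.43507 >1
  x=-3.657: |R|=1.30556 >1
So |R|<1 on (-3.3750, 0).

z* = -3.3750.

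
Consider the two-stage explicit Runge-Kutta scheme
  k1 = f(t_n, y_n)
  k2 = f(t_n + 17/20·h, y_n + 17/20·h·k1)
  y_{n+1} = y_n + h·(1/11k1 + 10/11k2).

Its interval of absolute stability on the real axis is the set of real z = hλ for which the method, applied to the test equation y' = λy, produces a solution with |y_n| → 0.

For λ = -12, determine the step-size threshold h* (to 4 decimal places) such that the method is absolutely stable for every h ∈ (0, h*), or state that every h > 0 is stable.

Test eqn y'=λy, z=hλ:
  k1=λy_n ⇒ h·k1=z·y_n;  k2=λ(1+17/20z)y_n ⇒ h·k2=z(1+17/20z)y_n
  y_{n+1}/y_n = 1 + 1/11z + 10/11z(1+17/20z) = 1 + z + 17/22z²
  Hence R(z) = 1 + z + 17/22z².

Need |R(x)|<1, x<0.
x=-1.5: |R|=1.2386
R=1: x+17/22x²=0 ⇒ x=−22/17=-1.2941; min R=1−1/(4·17/22)=0.6765>−1
Confirm numerically:
  x=-0.889: |R|=0.72170 <1
  x=-0.802: |R|=0.69502 <1
  x=-0.767: |R|=0.68759 <1
  x=-1.653: |R|=1.45841 >1
  x=-1.604: |R|=1.38409 >1
Interval (-1.2941, 0).

(-1.2941,0); λ=-12 ⇒ h* = (22/17)/12 = 0.1078.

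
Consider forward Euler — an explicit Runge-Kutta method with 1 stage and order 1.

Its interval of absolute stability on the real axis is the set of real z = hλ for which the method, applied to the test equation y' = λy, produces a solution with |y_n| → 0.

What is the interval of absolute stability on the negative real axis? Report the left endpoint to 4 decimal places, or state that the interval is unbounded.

With y'=λy (z=hλ):
  order 1, 1-stage ⇒ R(z)=1+z
  (e.g. R(-0.75)=0.25000, |R|=0.25000)

Boundary: |R(x)|=1, x<0.
x=-0.75: |R|=0.2500
|R(-1.71)|=0.7100 |R(-1.22)|=0.2200 |R(-0.68)|=0.3200
Bisect:
  x_lo=-2.5508 |R|=1.5508  x_hi=-0.2101 |R|=0.7899
  mid=-1.38045 |R|=0.38045 →hi
  mid=-1.96561 |R|=0.96561 →hi
  mid=-2.25820 |R|=1.25820 →lo
  mid=-2.11190 |R|=1.11190 →lo
  mid=-2.03876 |R|=1.03876 →lo
  mid=-2.00219 |R|=1.00219 →lo
  mid=-1.98390 |R|=0.98390 →hi
  ...
  [-2.00004,-1.99990] ⇒ x*=-2.0000
So |R|<1 on (-2.0000, 0).

z∈(-2.0000,0).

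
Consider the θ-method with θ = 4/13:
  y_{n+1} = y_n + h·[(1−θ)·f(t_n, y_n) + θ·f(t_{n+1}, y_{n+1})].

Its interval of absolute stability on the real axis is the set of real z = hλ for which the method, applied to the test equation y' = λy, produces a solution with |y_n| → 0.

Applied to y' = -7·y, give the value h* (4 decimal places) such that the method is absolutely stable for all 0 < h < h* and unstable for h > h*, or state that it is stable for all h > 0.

On y'=λy, z=hλ:
  y_{n+1} = y_n + z·[9/13·y_n + 4/13·y_{n+1}] ⇒ (1 − 4/13z)y_{n+1} = (1 + 9/13z)y_n
  so R(z) = (1 + 9/13z)/(1 − 4/13z).

Find x<0 with |R(x)|<1.
x=-0.86: |R|=0.3200
R=−1: 1+9/13x = −1+4/13x ⇒ -5/13x=2 ⇒ x=2/(-5/13)=-5.2000
Confirm numerically:
  x=-5.046: |R|=0.97680 <1
  x=-4.974: |R|=0.96565 <1
  x=-4.171: |R|=0.82667 <1
  x=-5.720: |R|=1.07246 >1
  x=-5.607: |R|=1.05744 >1
  x=-5.539: |R|=1.04821 >1
Stable set (-5.2000, 0).

(-5.2000,0); λ=-7 ⇒ h* = (26/5)/7 = 0.7429.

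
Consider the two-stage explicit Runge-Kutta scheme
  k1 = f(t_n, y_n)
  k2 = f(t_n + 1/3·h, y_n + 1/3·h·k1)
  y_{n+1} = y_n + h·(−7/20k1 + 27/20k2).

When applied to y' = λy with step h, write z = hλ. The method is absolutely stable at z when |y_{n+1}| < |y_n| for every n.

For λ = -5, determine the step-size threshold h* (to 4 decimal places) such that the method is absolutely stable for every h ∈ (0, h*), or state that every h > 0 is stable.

(-2.2222,0); λ=-5 ⇒ h* = (20/9)/5 = 0.4444.

With y'=λy (z=hλ):
  k1=λy_n ⇒ h·k1=z·y_n;  k2=λ(1+1/3z)y_n ⇒ h·k2=z(1+1/3z)y_n
  y_{n+1}/y_n = 1 − 7/20z + 27/20z(1+1/3z) = 1 + z + 9/20z²
  ⇒ R(z) = 1 + z + 9/20z².

Boundary: |R(x)|=1, x<0.
x=-0.9: |R|=0.4645
R=1: x+9/20x²=0 ⇒ x=−20/9=-2.2222; min R=1−1/(4·9/20)=0.4444>−1
Confirm numerically:
  x=-2.148: |R|=0.92826 <1
  x=-2.117: |R|=0.89976 <1
  x=-1.155: |R|=0.44531 <1
  x=-2.627: |R|=1.47851 >1
  x=-2.480: |R|=1.28768 >1
Stable set (-2.2222, 0).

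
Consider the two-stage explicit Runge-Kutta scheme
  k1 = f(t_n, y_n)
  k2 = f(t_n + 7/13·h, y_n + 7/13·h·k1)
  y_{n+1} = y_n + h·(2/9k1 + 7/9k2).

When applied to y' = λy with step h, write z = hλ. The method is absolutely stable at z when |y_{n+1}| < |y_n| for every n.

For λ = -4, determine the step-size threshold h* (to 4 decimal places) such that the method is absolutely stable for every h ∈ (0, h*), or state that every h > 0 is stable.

On y'=λy, z=hλ:
  k1=λy_n ⇒ h·k1=z·y_n;  k2=λ(1+7/13z)y_n ⇒ h·k2=z(1+7/13z)y_n
  y_{n+1}/y_n = 1 + 2/9z + 7/9z(1+7/13z) = 1 + z + 49/117z²
  Hence R(z) = 1 + z + 49/117z².

Solve |R(x)|<1 on ℝ⁻.
x=-0.9: |R|=0.4392
R=1: x+49/117x²=0 ⇒ x=−117/49=-2.3878; min R=1−1/(4·49/117)=0.4031>−1
Confirm numerically:
  x=-2.294: |R|=0.90993 <1
  x=-1.771: |R|=0.54255 <1
  x=-1.681: |R|=0.50244 <1
  x=-1.005: |R|=0.41800 <1
  x=-2.962: |R|=1.71235 >1
  x=-2.841: |R|=1.53928 >1
  x=-2.498: |R|=1.11534 >1
Interval (-2.3878, 0).

(-2.3878,0); λ=-4 ⇒ h* = (117/49)/4 = 0.5969.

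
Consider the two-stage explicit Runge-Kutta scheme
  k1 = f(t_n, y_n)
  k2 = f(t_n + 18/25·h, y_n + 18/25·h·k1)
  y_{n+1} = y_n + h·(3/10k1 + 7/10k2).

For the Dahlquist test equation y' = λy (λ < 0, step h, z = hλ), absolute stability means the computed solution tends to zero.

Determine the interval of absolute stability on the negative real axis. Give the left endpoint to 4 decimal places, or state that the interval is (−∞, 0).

On y'=λy, z=hλ:
  k1=λy_n ⇒ h·k1=z·y_n;  k2=λ(1+18/25z)y_n ⇒ h·k2=z(1+18/25z)y_n
  y_{n+1}/y_n = 1 + 3/10z + 7/10z(1+18/25z) = 1 + z + 63/125z²
  R(z) = 1 + z + 63/125z².

Need |R(x)|<1, x<0.
x=-0.89: |R|=0.5092
R=1: x+63/125x²=0 ⇒ x=−125/63=-1.9841; min R=1−1/(4·63/125)=0.5040>−1
Confirm numerically:
  x=-1.423: |R|=0.59756 <1
  x=-1.261: |R|=0.54042 <1
  x=-1.133: |R|=0.51398 <1
  x=-0.986: |R|=0.50399 <1
  x=-2.156: |R|=1.18676 >1
  x=-2.087: |R|=1.10821 >1
So |R|<1 on (-1.9841, 0).

z∈(-1.9841,0).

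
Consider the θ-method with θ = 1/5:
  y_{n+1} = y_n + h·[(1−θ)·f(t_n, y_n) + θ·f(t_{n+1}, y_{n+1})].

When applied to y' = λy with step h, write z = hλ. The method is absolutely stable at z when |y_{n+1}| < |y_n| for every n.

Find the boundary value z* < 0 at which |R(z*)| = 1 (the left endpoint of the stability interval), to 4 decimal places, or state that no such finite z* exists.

Test eqn y'=λy, z=hλ:
  y_{n+1} = y_n + z·[4/5·y_n + 1/5·y_{n+1}] ⇒ (1 − 1/5z)y_{n+1} = (1 + 4/5z)y_n
  R(z) = (1 + 4/5z)/(1 − 1/5z).

Solve |R(x)|<1 on ℝ⁻.
x=-1.66: |R|=0.2462
R=−1: 1+4/5x = −1+1/5x ⇒ -3/5x=2 ⇒ x=2/(-3/5)=-3.3333
Confirm numerically:
  x=-3.101: |R|=0.91396 <1
  x=-2.824: |R|=0.80470 <1
  x=-2.593: |R|=0.70749 <1
  x=-1.767: |R|=0.30560 <1
  x=-3.884: |R|=1.18595 >1
  x=-3.822: |R|=1.16618 >1
  x=-3.657: |R|=1.11216 >1
Stable set (-3.3333, 0).

z* = -3.3333.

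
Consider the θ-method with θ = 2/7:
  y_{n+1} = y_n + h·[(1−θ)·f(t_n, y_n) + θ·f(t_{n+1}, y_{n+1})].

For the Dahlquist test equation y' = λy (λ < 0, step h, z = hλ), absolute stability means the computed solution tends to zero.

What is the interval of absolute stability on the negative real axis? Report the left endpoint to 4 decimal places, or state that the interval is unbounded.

Set f=λy, z=hλ:
  y_{n+1} = y_n + z·[5/7·y_n + 2/7·y_{n+1}] ⇒ (1 − 2/7z)y_{n+1} = (1 + 5/7z)y_n
  R(z) = (1 + 5/7z)/(1 − 2/7z).

Solve |R(x)|<1 on ℝ⁻.
x=-1.61: |R|=0.1027
R=−1: 1+5/7x = −1+2/7x ⇒ -3/7x=2 ⇒ x=2/(-3/7)=-4.6667
Confirm numerically:
  x=-3.743: |R|=0.80871 <1
  x=-3.142: |R|=0.65568 <1
  x=-2.007: |R|=0.27556 <1
  x=-5.170: |R|=1.08708 >1
  x=-5.021: |R|=1.06238 >1
  x=-4.848: |R|=1.03258 >1
Stable set (-4.6667, 0).

z∈(-4.6667,0).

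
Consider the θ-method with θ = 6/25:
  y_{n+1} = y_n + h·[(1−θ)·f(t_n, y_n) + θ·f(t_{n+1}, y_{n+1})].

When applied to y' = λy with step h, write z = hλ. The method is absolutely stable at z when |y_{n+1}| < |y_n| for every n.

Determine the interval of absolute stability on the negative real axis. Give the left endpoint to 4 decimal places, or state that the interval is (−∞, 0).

Set f=λy, z=hλ:
  y_{n+1} = y_n + z·[19/25·y_n + 6/25·y_{n+1}] ⇒ (1 − 6/25z)y_{n+1} = (1 + 19/25z)y_n
  so R(z) = (1 + 19/25z)/(1 − 6/25z).

Find x<0 with |R(x)|<1.
x=-1.54: |R|=0.1244
R=−1: 1+19/25x = −1+6/25x ⇒ -13/25x=2 ⇒ x=2/(-13/25)=-3.8462
Confirm numerically:
  x=-3.804: |R|=0.98854 <1
  x=-3.327: |R|=0.84990 <1
  x=-2.355: |R|=0.50460 <1
  x=-4.156: |R|=1.08066 >1
  x=-4.092: |R|=1.06450 >1
  x=-3.956: |R|=1.02930 >1
Interval (-3.8462, 0).

z∈(-3.8462,0).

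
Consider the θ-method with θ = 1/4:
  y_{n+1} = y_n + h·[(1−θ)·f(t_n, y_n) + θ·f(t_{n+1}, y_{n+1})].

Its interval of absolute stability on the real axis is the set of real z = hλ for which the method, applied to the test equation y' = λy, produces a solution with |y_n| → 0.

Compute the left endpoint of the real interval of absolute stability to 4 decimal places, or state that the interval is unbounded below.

z* = -4.0000.

On y'=λy, z=hλ:
  y_{n+1} = y_n + z·[3/4·y_n + 1/4·y_{n+1}] ⇒ (1 − 1/4z)y_{n+1} = (1 + 3/4z)y_n
  R(z) = (1 + 3/4z)/(1 − 1/4z).

Boundary: |R(x)|=1, x<0.
x=-1.21: |R|=0.0710
R=−1: 1+3/4x = −1+1/4x ⇒ -1/2x=2 ⇒ x=2/(-1/2)=-4.0000
Confirm numerically:
  x=-3.016: |R|=0.71950 <1
  x=-2.461: |R|=0.52360 <1
  x=-1.723: |R|=0.20426 <1
  x=-1.637: |R|=0.16161 <1
  x=-4.540: |R|=1.12646 >1
  x=-4.428: |R|=1.10157 >1
Interval (-4.0000, 0).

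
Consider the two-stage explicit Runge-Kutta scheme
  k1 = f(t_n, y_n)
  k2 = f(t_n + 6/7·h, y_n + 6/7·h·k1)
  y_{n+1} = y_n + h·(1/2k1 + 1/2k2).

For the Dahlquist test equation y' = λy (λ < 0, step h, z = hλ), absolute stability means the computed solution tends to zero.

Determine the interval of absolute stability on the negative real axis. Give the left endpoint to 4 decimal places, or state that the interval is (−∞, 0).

Set f=λy, z=hλ:
  k1=λy_n ⇒ h·k1=z·y_n;  k2=λ(1+6/7z)y_n ⇒ h·k2=z(1+6/7z)y_n
  y_{n+1}/y_n = 1 + 1/2z + 1/2z(1+6/7z) = 1 + z + 3/7z²
  R(z) = 1 + z + 3/7z².

Need |R(x)|<1, x<0.
x=-0.32: |R|=0.7239
R=1: x+3/7x²=0 ⇒ x=−7/3=-2.3333; min R=1−1/(4·3/7)=0.4167>−1
Confirm numerically:
  x=-2.082: |R|=0.77574 <1
  x=-2.032: |R|=0.73758 <1
  x=-1.468: |R|=0.45558 <1
  x=-2.440: |R|=1.11154 >1
  x=-2.360: |R|=1.02697 >1
So |R|<1 on (-2.3333, 0).

(-2.3333, 0).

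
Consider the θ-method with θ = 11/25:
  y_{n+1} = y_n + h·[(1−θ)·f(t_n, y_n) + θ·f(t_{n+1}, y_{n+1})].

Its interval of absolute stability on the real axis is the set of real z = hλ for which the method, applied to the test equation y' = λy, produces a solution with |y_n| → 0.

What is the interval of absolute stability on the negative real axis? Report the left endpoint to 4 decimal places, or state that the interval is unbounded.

On y'=λy, z=hλ:
  y_{n+1} = y_n + z·[14/25·y_n + 11/25·y_{n+1}] ⇒ (1 − 11/25z)y_{n+1} = (1 + 14/25z)y_n
  R(z) = (1 + 14/25z)/(1 − 11/25z).

Find x<0 with |R(x)|<1.
x=-0.68: |R|=0.4766
R=−1: 1+14/25x = −1+11/25x ⇒ -3/25x=2 ⇒ x=2/(-3/25)=-16.6667
Confirm numerically:
  x=-14.979: |R|=0.97332 <1
  x=-12.169: |R|=0.91506 <1
  x=-7.046: |R|=0.71844 <1
  x=-17.225: |R|=1.00781 >1
  x=-16.844: |R|=1.00253 >1
  x=-16.713: |R|=1.00067 >1
Interval (-16.6667, 0).

z∈(-16.6667,0).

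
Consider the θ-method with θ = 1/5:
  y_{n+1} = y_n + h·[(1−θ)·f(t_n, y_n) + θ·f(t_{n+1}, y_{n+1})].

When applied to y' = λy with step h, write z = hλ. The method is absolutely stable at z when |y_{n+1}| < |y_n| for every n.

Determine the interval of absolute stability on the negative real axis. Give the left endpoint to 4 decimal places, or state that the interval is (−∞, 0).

z∈(-3.3333,0).

On y'=λy, z=hλ:
  y_{n+1} = y_n + z·[4/5·y_n + 1/5·y_{n+1}] ⇒ (1 − 1/5z)y_{n+1} = (1 + 4/5z)y_n
  so R(z) = (1 + 4/5z)/(1 − 1/5z).

Boundary: |R(x)|=1, x<0.
x=-1.01: |R|=0.1597
R=−1: 1+4/5x = −1+1/5x ⇒ -3/5x=2 ⇒ x=2/(-3/5)=-3.3333
Confirm numerically:
  x=-3.217: |R|=0.95753 <1
  x=-2.825: |R|=0.80511 <1
  x=-2.203: |R|=0.52922 <1
  x=-2.104: |R|=0.48086 <1
  x=-3.800: |R|=1.15909 >1
  x=-3.573: |R|=1.08387 >1
  x=-3.570: |R|=1.08285 >1
Interval (-3.3333, 0).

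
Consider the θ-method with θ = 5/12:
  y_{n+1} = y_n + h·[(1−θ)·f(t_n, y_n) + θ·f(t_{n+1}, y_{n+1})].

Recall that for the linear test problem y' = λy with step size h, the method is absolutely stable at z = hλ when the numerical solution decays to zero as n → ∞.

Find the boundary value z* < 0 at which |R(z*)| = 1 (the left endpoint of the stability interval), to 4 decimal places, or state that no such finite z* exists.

With y'=λy (z=hλ):
  y_{n+1} = y_n + z·[7/12·y_n + 5/12·y_{n+1}] ⇒ (1 − 5/12z)y_{n+1} = (1 + 7/12z)y_n
  ⇒ R(z) = (1 + 7/12z)/(1 − 5/12z).

Solve |R(x)|<1 on ℝ⁻.
x=-0.67: |R|=0.4762
R=−1: 1+7/12x = −1+5/12x ⇒ -1/6x=2 ⇒ x=2/(-1/6)=-12.0000
Confirm numerically:
  x=-10.689: |R|=0.95994 <1
  x=-8.632: |R|=0.87788 <1
  x=-5.459: |R|=0.66708 <1
  x=-5.155: |R|=0.63759 <1
  x=-12.591: |R|=1.01577 >1
  x=-12.425: |R|=1.01147 >1
  x=-12.139: |R|=1.00382 >1
Interval (-12.0000, 0).

left endpoint -12.0000.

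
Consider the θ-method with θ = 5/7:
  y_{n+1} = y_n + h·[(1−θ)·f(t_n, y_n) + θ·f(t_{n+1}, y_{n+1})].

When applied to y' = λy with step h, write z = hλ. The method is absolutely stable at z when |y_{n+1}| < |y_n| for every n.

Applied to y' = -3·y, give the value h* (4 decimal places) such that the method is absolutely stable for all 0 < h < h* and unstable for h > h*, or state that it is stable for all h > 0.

interval (−∞, 0). Any h>0 works for λ=-3.

On y'=λy, z=hλ:
  y_{n+1} = y_n + z·[2/7·y_n + 5/7·y_{n+1}] ⇒ (1 − 5/7z)y_{n+1} = (1 + 2/7z)y_n
  Hence R(z) = (1 + 2/7z)/(1 − 5/7z).

Need |R(x)|<1, x<0.
x=-0.81: |R|=0.4869
x=-2: |R|=0.1765
x=-10: |R|=0.2281
x=-100: |R|=0.3807
θ=5/7≥1/2 ⇒ |1+2/7x|<|1−5/7x| ∀x<0 ⇒ unbounded interval.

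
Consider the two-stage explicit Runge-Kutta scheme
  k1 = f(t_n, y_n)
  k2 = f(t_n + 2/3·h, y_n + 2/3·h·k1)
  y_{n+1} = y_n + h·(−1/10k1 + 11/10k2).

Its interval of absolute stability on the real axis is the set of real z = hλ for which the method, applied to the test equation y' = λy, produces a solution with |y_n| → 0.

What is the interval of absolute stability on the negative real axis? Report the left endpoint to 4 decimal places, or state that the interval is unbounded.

Set f=λy, z=hλ:
  k1=λy_n ⇒ h·k1=z·y_n;  k2=λ(1+2/3z)y_n ⇒ h·k2=z(1+2/3z)y_n
  y_{n+1}/y_n = 1 − 1/10z + 11/10z(1+2/3z) = 1 + z + 11/15z²
  Hence R(z) = 1 + z + 11/15z².

Need |R(x)|<1, x<0.
x=-0.45: |R|=0.6985
R=1: x+11/15x²=0 ⇒ x=−15/11=-1.3636; min R=1−1/(4·11/15)=0.6591>−1
Confirm numerically:
  x=-0.926: |R|=0.70282 <1
  x=-0.801: |R|=0.66951 <1
  x=-0.783: |R|=0.66660 <1
  x=-0.722: |R|=0.66027 <1
  x=-1.844: |R|=1.64958 >1
  x=-1.792: |R|=1.56293 >1
Stable set (-1.3636, 0).

z∈(-1.3636,0).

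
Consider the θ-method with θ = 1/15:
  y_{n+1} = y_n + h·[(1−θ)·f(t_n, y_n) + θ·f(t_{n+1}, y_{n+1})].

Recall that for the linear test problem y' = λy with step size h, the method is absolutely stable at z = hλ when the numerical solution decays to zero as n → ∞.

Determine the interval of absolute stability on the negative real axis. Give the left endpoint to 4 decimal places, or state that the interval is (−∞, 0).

(-2.3077, 0).

Test eqn y'=λy, z=hλ:
  y_{n+1} = y_n + z·[14/15·y_n + 1/15·y_{n+1}] ⇒ (1 − 1/15z)y_{n+1} = (1 + 14/15z)y_n
  R(z) = (1 + 14/15z)/(1 − 1/15z).

Find x<0 with |R(x)|<1.
x=-0.89: |R|=0.1598
R=−1: 1+14/15x = −1+1/15x ⇒ -13/15x=2 ⇒ x=2/(-13/15)=-2.3077
Confirm numerically:
  x=-1.504: |R|=0.36694 <1
  x=-1.140: |R|=0.05948 <1
  x=-0.937: |R|=0.11809 <1
  x=-2.884: |R|=1.41892 >1
  x=-2.870: |R|=1.40907 >1
So |R|<1 on (-2.3077, 0).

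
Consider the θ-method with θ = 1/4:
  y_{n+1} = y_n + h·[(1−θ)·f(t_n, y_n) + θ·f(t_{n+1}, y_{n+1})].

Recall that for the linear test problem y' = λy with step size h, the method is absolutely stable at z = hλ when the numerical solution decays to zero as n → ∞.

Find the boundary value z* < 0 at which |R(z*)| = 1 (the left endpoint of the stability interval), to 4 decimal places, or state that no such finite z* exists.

left endpoint -4.0000.

On y'=λy, z=hλ:
  y_{n+1} = y_n + z·[3/4·y_n + 1/4·y_{n+1}] ⇒ (1 − 1/4z)y_{n+1} = (1 + 3/4z)y_n
  so R(z) = (1 + 3/4z)/(1 − 1/4z).

Solve |R(x)|<1 on ℝ⁻.
x=-0.52: |R|=0.5398
R=−1: 1+3/4x = −1+1/4x ⇒ -1/2x=2 ⇒ x=2/(-1/2)=-4.0000
Confirm numerically:
  x=-3.942: |R|=0.98539 <1
  x=-3.317: |R|=0.81331 <1
  x=-2.628: |R|=0.58600 <1
  x=-2.414: |R|=0.50546 <1
  x=-4.410: |R|=1.09750 >1
  x=-4.155: |R|=1.03801 >1
  x=-4.048: |R|=1.01193 >1
Interval (-4.0000, 0).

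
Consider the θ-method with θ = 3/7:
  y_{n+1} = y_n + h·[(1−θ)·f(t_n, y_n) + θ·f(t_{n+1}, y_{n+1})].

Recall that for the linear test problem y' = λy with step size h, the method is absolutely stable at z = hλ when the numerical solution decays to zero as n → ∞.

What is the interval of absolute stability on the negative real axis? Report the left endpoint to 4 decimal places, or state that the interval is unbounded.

With y'=λy (z=hλ):
  y_{n+1} = y_n + z·[4/7·y_n + 3/7·y_{n+1}] ⇒ (1 − 3/7z)y_{n+1} = (1 + 4/7z)y_n
  R(z) = (1 + 4/7z)/(1 − 3/7z).

Boundary: |R(x)|=1, x<0.
x=-0.76: |R|=0.4267
R=−1: 1+4/7x = −1+3/7x ⇒ -1/7x=2 ⇒ x=2/(-1/7)=-14.0000
Confirm numerically:
  x=-12.968: |R|=0.97752 <1
  x=-10.147: |R|=0.89709 <1
  x=-7.759: |R|=0.79387 <1
  x=-6.638: |R|=0.72646 <1
  x=-14.299: |R|=1.00599 >1
  x=-14.132: |R|=1.00267 >1
  x=-14.081: |R|=1.00164 >1
Stable set (-14.0000, 0).

(-14.0000, 0).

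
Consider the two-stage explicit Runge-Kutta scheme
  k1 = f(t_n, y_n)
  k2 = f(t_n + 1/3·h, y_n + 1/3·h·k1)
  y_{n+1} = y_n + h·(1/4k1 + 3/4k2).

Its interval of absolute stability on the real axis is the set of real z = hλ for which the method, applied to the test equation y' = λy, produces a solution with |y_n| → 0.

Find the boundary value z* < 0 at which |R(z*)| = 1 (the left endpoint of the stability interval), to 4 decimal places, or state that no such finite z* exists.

Test eqn y'=λy, z=hλ:
  k1=λy_n ⇒ h·k1=z·y_n;  k2=λ(1+1/3z)y_n ⇒ h·k2=z(1+1/3z)y_n
  y_{n+1}/y_n = 1 + 1/4z + 3/4z(1+1/3z) = 1 + z + 1/4z²
  so R(z) = 1 + z + 1/4z².

Need |R(x)|<1, x<0.
x=-1.33: |R|=0.1122
R=1: x+1/4x²=0 ⇒ x=−4=-4.0000; min R=1−1/(4·1/4)=0.0000>−1
Confirm numerically:
  x=-3.913: |R|=0.91489 <1
  x=-2.560: |R|=0.07840 <1
  x=-1.651: |R|=0.03045 <1
  x=-4.318: |R|=1.34328 >1
  x=-4.063: |R|=1.06399 >1
So |R|<1 on (-4.0000, 0).

z* = -4.0000.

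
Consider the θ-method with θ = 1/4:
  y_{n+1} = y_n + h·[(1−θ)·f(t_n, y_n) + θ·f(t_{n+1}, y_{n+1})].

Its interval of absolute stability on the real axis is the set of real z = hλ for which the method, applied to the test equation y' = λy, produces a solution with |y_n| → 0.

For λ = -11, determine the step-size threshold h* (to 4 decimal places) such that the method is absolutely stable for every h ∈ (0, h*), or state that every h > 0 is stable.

(-4.0000,0); λ=-11 ⇒ h* = (4)/11 = 0.3636.

On y'=λy, z=hλ:
  y_{n+1} = y_n + z·[3/4·y_n + 1/4·y_{n+1}] ⇒ (1 − 1/4z)y_{n+1} = (1 + 3/4z)y_n
  R(z) = (1 + 3/4z)/(1 − 1/4z).

Solve |R(x)|<1 on ℝ⁻.
x=-0.73: |R|=0.3827
R=−1: 1+3/4x = −1+1/4x ⇒ -1/2x=2 ⇒ x=2/(-1/2)=-4.0000
Confirm numerically:
  x=-3.492: |R|=0.86439 <1
  x=-2.878: |R|=0.67374 <1
  x=-2.743: |R|=0.62717 <1
  x=-2.201: |R|=0.41977 <1
  x=-4.318: |R|=1.07646 >1
  x=-4.134: |R|=1.03295 >1
  x=-4.074: |R|=1.01833 >1
So |R|<1 on (-4.0000, 0).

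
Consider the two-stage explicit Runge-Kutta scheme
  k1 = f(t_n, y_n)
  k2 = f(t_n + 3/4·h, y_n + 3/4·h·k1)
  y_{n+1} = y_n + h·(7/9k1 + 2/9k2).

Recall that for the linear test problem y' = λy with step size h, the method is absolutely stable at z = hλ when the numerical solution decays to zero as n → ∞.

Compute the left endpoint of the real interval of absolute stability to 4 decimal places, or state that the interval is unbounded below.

z* = -6.0000.

On y'=λy, z=hλ:
  k1=λy_n ⇒ h·k1=z·y_n;  k2=λ(1+3/4z)y_n ⇒ h·k2=z(1+3/4z)y_n
  y_{n+1}/y_n = 1 + 7/9z + 2/9z(1+3/4z) = 1 + z + 1/6z²
  ⇒ R(z) = 1 + z + 1/6z².

Boundary: |R(x)|=1, x<0.
x=-1.76: |R|=0.2437
R=1: x+1/6x²=0 ⇒ x=−6=-6.0000; min R=1−1/(4·1/6)=-0.5000>−1
Confirm numerically:
  x=-4.000: |R|=0.33333 <1
  x=-2.864: |R|=0.49692 <1
  x=-2.642: |R|=0.47864 <1
  x=-6.379: |R|=1.40294 >1
  x=-6.273: |R|=1.28542 >1
  x=-6.196: |R|=1.20240 >1
Stable set (-6.0000, 0).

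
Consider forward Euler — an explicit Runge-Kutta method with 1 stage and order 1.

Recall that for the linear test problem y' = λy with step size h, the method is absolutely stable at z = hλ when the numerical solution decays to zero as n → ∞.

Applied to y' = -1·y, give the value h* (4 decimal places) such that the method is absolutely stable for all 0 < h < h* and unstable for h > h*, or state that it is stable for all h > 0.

(-2.0000,0); λ=-1 ⇒ h* = 2.0000.

Set f=λy, z=hλ:
  order 1, 1-stage ⇒ R(z)=1+z
  (e.g. R(-1.07)=-0.07000, |R|=0.07000)

Find x<0 with |R(x)|<1.
x=-1.07: |R|=0.0700
|R(-2.11)|=1.1100 |R(-2.09)|=1.0900 |R(-1.75)|=0.7500
Bisect:
  x_lo=-2.5636 |R|=1.5636  x_hi=-0.3946 |R|=0.6054
  mid=-1.47911 |R|=0.47911 →hi
  mid=-2.02137 |R|=1.02137 →lo
  mid=-1.75024 |R|=0.75024 →hi
  mid=-1.88580 |R|=0.88580 →hi
  mid=-1.95358 |R|=0.95358 →hi
  mid=-1.98747 |R|=0.98747 →hi
  mid=-2.00442 |R|=1.00442 →lo
  mid=-1.99595 |R|=0.99595 →hi
  ...
  [-2.00005,-1.99992] ⇒ x*=-2.0000
So |R|<1 on (-2.0000, 0).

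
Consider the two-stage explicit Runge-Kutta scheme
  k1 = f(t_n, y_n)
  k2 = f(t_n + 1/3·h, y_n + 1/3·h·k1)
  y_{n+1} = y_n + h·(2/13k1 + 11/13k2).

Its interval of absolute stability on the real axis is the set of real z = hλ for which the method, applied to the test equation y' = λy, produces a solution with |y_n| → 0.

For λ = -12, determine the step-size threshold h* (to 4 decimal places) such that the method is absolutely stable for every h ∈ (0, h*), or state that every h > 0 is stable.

(-3.5455,0); λ=-12 ⇒ h* = (39/11)/12 = 0.2955.

Test eqn y'=λy, z=hλ:
  k1=λy_n ⇒ h·k1=z·y_n;  k2=λ(1+1/3z)y_n ⇒ h·k2=z(1+1/3z)y_n
  y_{n+1}/y_n = 1 + 2/13z + 11/13z(1+1/3z) = 1 + z + 11/39z²
  ⇒ R(z) = 1 + z + 11/39z².

Boundary: |R(x)|=1, x<0.
x=-1.15: |R|=0.2230
R=1: x+11/39x²=0 ⇒ x=−39/11=-3.5455; min R=1−1/(4·11/39)=0.1136>−1
Confirm numerically:
  x=-2.810: |R|=0.41711 <1
  x=-1.909: |R|=0.11887 <1
  x=-1.789: |R|=0.11371 <1
  x=-4.139: |R|=1.69291 >1
  x=-3.607: |R|=1.06261 >1
Interval (-3.5455, 0).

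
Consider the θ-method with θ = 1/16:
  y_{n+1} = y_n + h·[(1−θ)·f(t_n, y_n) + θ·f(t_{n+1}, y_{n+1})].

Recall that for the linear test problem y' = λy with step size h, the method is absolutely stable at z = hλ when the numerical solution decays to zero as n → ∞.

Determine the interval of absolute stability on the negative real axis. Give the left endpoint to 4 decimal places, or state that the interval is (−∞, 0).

With y'=λy (z=hλ):
  y_{n+1} = y_n + z·[15/16·y_n + 1/16·y_{n+1}] ⇒ (1 − 1/16z)y_{n+1} = (1 + 15/16z)y_n
  ⇒ R(z) = (1 + 15/16z)/(1 − 1/16z).

Find x<0 with |R(x)|<1.
x=-1.41: |R|=0.2958
R=−1: 1+15/16x = −1+1/16x ⇒ -7/8x=2 ⇒ x=2/(-7/8)=-2.2857
Confirm numerically:
  x=-1.768: |R|=0.59208 <1
  x=-1.674: |R|=0.51545 <1
  x=-1.158: |R|=0.07985 <1
  x=-0.995: |R|=0.06325 <1
  x=-2.607: |R|=1.24174 >1
  x=-2.499: |R|=1.16141 >1
  x=-2.393: |R|=1.08166 >1
Interval (-2.2857, 0).

(-2.2857, 0).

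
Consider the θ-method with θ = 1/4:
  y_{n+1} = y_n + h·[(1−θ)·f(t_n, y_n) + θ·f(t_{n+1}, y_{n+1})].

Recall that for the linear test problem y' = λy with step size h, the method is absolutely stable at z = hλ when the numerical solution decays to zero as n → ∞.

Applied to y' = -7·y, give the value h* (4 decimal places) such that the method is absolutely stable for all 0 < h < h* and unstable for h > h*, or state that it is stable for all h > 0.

Test eqn y'=λy, z=hλ:
  y_{n+1} = y_n + z·[3/4·y_n + 1/4·y_{n+1}] ⇒ (1 − 1/4z)y_{n+1} = (1 + 3/4z)y_n
  R(z) = (1 + 3/4z)/(1 − 1/4z).

Solve |R(x)|<1 on ℝ⁻.
x=-1.53: |R|=0.1067
R=−1: 1+3/4x = −1+1/4x ⇒ -1/2x=2 ⇒ x=2/(-1/2)=-4.0000
Confirm numerically:
  x=-2.975: |R|=0.70609 <1
  x=-2.621: |R|=0.58345 <1
  x=-2.270: |R|=0.44817 <1
  x=-2.057: |R|=0.35843 <1
  x=-4.181: |R|=1.04425 >1
  x=-4.113: |R|=1.02786 >1
Interval (-4.0000, 0).

(-4.0000,0); λ=-7 ⇒ h* = (4)/7 = 0.5714.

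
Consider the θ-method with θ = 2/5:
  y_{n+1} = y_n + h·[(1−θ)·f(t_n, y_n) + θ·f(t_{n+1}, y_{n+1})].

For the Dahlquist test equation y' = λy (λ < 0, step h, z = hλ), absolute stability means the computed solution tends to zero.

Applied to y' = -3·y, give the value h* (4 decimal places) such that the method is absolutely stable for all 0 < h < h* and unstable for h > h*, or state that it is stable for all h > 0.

(-10.0000,0); λ=-3 ⇒ h* = (10)/3 = 3.3333.

Set f=λy, z=hλ:
  y_{n+1} = y_n + z·[3/5·y_n + 2/5·y_{n+1}] ⇒ (1 − 2/5z)y_{n+1} = (1 + 3/5z)y_n
  so R(z) = (1 + 3/5z)/(1 − 2/5z).

Solve |R(x)|<1 on ℝ⁻.
x=-0.38: |R|=0.6701
R=−1: 1+3/5x = −1+2/5x ⇒ -1/5x=2 ⇒ x=2/(-1/5)=-10.0000
Confirm numerically:
  x=-7.324: |R|=0.86380 <1
  x=-6.868: |R|=0.83284 <1
  x=-6.619: |R|=0.81462 <1
  x=-6.153: |R|=0.77771 <1
  x=-10.591: |R|=1.02257 >1
  x=-10.210: |R|=1.00826 >1
  x=-10.031: |R|=1.00124 >1
Interval (-10.0000, 0).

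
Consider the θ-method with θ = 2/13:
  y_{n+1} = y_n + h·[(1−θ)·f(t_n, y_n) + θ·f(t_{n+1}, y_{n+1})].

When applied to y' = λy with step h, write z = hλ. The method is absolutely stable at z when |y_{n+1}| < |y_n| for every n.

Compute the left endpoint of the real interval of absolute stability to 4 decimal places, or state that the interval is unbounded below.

Test eqn y'=λy, z=hλ:
  y_{n+1} = y_n + z·[11/13·y_n + 2/13·y_{n+1}] ⇒ (1 − 2/13z)y_{n+1} = (1 + 11/13z)y_n
  ⇒ R(z) = (1 + 11/13z)/(1 − 2/13z).

Need |R(x)|<1, x<0.
x=-1.52: |R|=0.2319
R=−1: 1+11/13x = −1+2/13x ⇒ -9/13x=2 ⇒ x=2/(-9/13)=-2.8889
Confirm numerically:
  x=-2.071: |R|=0.57059 <1
  x=-1.561: |R|=0.25871 <1
  x=-1.162: |R|=0.01423 <1
  x=-3.441: |R|=1.24992 >1
  x=-2.974: |R|=1.04043 >1
  x=-2.911: |R|=1.01057 >1
Interval (-2.8889, 0).

z* = -2.8889.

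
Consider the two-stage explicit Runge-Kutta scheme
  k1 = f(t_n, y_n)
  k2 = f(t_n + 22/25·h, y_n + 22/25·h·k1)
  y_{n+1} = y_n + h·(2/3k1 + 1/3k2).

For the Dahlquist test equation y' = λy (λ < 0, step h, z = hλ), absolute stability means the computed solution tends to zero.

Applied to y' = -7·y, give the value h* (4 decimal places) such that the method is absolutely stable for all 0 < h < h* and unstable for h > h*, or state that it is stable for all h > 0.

With y'=λy (z=hλ):
  k1=λy_n ⇒ h·k1=z·y_n;  k2=λ(1+22/25z)y_n ⇒ h·k2=z(1+22/25z)y_n
  y_{n+1}/y_n = 1 + 2/3z + 1/3z(1+22/25z) = 1 + z + 22/75z²
  Hence R(z) = 1 + z + 22/75z².

Find x<0 with |R(x)|<1.
x=-1.35: |R|=0.1846
R=1: x+22/75x²=0 ⇒ x=−75/22=-3.4091; min R=1−1/(4·22/75)=0.1477>−1
Confirm numerically:
  x=-2.920: |R|=0.58108 <1
  x=-2.620: |R|=0.39356 <1
  x=-2.248: |R|=0.23436 <1
  x=-1.633: |R|=0.14923 <1
  x=-3.749: |R|=1.37380 >1
  x=-3.507: |R|=1.10072 >1
Stable set (-3.4091, 0).

(-3.4091,0); λ=-7 ⇒ h* = (75/22)/7 = 0.4870.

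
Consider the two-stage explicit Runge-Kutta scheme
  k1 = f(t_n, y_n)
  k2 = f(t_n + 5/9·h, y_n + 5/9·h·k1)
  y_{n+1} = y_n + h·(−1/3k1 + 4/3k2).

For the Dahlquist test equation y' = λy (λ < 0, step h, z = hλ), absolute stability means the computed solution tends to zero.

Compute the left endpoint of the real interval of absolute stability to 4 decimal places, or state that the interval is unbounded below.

With y'=λy (z=hλ):
  k1=λy_n ⇒ h·k1=z·y_n;  k2=λ(1+5/9z)y_n ⇒ h·k2=z(1+5/9z)y_n
  y_{n+1}/y_n = 1 − 1/3z + 4/3z(1+5/9z) = 1 + z + 20/27z²
  so R(z) = 1 + z + 20/27z².

Find x<0 with |R(x)|<1.
x=-1.11: |R|=0.8027
R=1: x+20/27x²=0 ⇒ x=−27/20=-1.3500; min R=1−1/(4·20/27)=0.6625>−1
Confirm numerically:
  x=-1.081: |R|=0.78460 <1
  x=-0.943: |R|=0.71570 <1
  x=-0.851: |R|=0.68545 <1
  x=-0.631: |R|=0.66393 <1
  x=-1.714: |R|=1.46215 >1
  x=-1.433: |R|=1.08810 >1
Interval (-1.3500, 0).

left endpoint -1.3500.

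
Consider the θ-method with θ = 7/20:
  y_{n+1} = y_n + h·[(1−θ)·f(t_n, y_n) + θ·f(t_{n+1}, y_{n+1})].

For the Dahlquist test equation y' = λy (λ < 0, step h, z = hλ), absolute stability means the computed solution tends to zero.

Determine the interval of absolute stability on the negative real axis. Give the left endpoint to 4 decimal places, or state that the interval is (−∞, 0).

z∈(-6.6667,0).

Set f=λy, z=hλ:
  y_{n+1} = y_n + z·[13/20·y_n + 7/20·y_{n+1}] ⇒ (1 − 7/20z)y_{n+1} = (1 + 13/20z)y_n
  so R(z) = (1 + 13/20z)/(1 − 7/20z).

Find x<0 with |R(x)|<1.
x=-0.49: |R|=0.5817
R=−1: 1+13/20x = −1+7/20x ⇒ -3/10x=2 ⇒ x=2/(-3/10)=-6.6667
Confirm numerically:
  x=-6.458: |R|=0.98080 <1
  x=-6.447: |R|=0.97976 <1
  x=-5.825: |R|=0.91691 <1
  x=-6.913: |R|=1.02161 >1
  x=-6.891: |R|=1.01973 >1
  x=-6.852: |R|=1.01636 >1
Interval (-6.6667, 0).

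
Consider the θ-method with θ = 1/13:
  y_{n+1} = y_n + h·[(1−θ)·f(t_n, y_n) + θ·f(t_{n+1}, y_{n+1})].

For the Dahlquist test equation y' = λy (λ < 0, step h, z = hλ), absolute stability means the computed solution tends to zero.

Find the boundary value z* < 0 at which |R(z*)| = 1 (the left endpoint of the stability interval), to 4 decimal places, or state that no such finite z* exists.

On y'=λy, z=hλ:
  y_{n+1} = y_n + z·[12/13·y_n + 1/13·y_{n+1}] ⇒ (1 − 1/13z)y_{n+1} = (1 + 12/13z)y_n
  R(z) = (1 + 12/13z)/(1 − 1/13z).

Find x<0 with |R(x)|<1.
x=-1.33: |R|=0.2066
R=−1: 1+12/13x = −1+1/13x ⇒ -11/13x=2 ⇒ x=2/(-11/13)=-2.3636
Confirm numerically:
  x=-2.007: |R|=0.73859 <1
  x=-1.732: |R|=0.52837 <1
  x=-1.597: |R|=0.42228 <1
  x=-2.622: |R|=1.18192 >1
  x=-2.475: |R|=1.07916 >1
Interval (-2.3636, 0).

left endpoint -2.3636.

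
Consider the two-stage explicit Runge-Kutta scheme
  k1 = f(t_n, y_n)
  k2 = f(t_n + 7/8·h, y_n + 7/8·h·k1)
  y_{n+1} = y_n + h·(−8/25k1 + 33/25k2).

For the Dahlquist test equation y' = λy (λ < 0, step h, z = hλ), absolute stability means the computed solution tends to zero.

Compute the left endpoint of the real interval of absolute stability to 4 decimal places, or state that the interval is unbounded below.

left endpoint -0.8658.

Test eqn y'=λy, z=hλ:
  k1=λy_n ⇒ h·k1=z·y_n;  k2=λ(1+7/8z)y_n ⇒ h·k2=z(1+7/8z)y_n
  y_{n+1}/y_n = 1 − 8/25z + 33/25z(1+7/8z) = 1 + z + 231/200z²
  ⇒ R(z) = 1 + z + 231/200z².

Solve |R(x)|<1 on ℝ⁻.
x=-0.51: |R|=0.7904
R=1: x+231/200x²=0 ⇒ x=−200/231=-0.8658; min R=1−1/(4·231/200)=0.7835>−1
Confirm numerically:
  x=-0.736: |R|=0.88966 <1
  x=-0.576: |R|=0.80720 <1
  x=-0.555: |R|=0.80077 <1
  x=-0.501: |R|=0.78891 <1
  x=-1.345: |R|=1.74442 >1
  x=-1.291: |R|=1.63402 >1
  x=-1.059: |R|=1.23631 >1
Stable set (-0.8658, 0).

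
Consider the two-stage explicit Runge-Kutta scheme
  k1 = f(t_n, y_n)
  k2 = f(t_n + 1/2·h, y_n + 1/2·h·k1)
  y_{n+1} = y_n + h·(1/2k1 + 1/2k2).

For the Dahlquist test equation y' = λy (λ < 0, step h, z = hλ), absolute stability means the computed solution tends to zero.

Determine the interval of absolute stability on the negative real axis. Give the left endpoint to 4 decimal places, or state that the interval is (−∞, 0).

With y'=λy (z=hλ):
  k1=λy_n ⇒ h·k1=z·y_n;  k2=λ(1+1/2z)y_n ⇒ h·k2=z(1+1/2z)y_n
  y_{n+1}/y_n = 1 + 1/2z + 1/2z(1+1/2z) = 1 + z + 1/4z²
  so R(z) = 1 + z + 1/4z².

Solve |R(x)|<1 on ℝ⁻.
x=-1.39: |R|=0.0930
R=1: x+1/4x²=0 ⇒ x=−4=-4.0000; min R=1−1/(4·1/4)=0.0000>−1
Confirm numerically:
  x=-2.874: |R|=0.19097 <1
  x=-2.639: |R|=0.10208 <1
  x=-1.627: |R|=0.03478 <1
  x=-4.547: |R|=1.62180 >1
  x=-4.318: |R|=1.34328 >1
Interval (-4.0000, 0).

(-4.0000, 0).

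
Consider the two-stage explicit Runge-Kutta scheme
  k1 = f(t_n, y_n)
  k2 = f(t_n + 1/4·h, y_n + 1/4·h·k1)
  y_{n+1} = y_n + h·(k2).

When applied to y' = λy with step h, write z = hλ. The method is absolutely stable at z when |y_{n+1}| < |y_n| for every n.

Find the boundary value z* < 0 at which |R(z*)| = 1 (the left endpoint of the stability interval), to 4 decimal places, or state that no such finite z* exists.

left endpoint -4.0000.

With y'=λy (z=hλ):
  k1=λy_n ⇒ h·k1=z·y_n;  k2=λ(1+1/4z)y_n ⇒ h·k2=z(1+1/4z)y_n
  y_{n+1}/y_n = 1 + z(1+1/4z) = 1 + z + 1/4z²
  ⇒ R(z) = 1 + z + 1/4z².

Find x<0 with |R(x)|<1.
x=-0.88: |R|=0.3136
R=1: x+1/4x²=0 ⇒ x=−4=-4.0000; min R=1−1/(4·1/4)=0.0000>−1
Confirm numerically:
  x=-3.550: |R|=0.60062 <1
  x=-3.152: |R|=0.33178 <1
  x=-2.064: |R|=0.00102 <1
  x=-4.435: |R|=1.48231 >1
  x=-4.187: |R|=1.19574 >1
Interval (-4.0000, 0).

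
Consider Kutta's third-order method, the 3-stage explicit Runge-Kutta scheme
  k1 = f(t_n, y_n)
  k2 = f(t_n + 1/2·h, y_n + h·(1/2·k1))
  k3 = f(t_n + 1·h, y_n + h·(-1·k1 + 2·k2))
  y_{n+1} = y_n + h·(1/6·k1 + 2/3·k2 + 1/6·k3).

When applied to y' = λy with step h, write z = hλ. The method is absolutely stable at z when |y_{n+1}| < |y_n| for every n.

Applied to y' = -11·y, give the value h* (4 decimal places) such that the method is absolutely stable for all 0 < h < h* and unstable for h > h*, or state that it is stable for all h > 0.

(-2.5127,0); λ=-11 ⇒ h* = 0.2284.

On y'=λy, z=hλ:
  order 3, 3-stage ⇒ R(z)=1+z+z^2/2+z^3/6
  (e.g. R(-0.56)=0.56753, |R|=0.56753)

Boundary: |R(x)|=1, x<0.
x=-0.56: |R|=0.5675
|R(-2.57)|=1.0966 |R(-2.17)|=0.5186 |R(-1.31)|=0.1734
Bisect:
  x_lo=-3.1408 |R|=2.3723  x_hi=-0.0865 |R|=0.9171
  mid=-1.61367 |R|=0.01202 →hi
  mid=-2.37723 |R|=0.79066 →hi
  mid=-2.75901 |R|=1.45326 →lo
  mid=-2.56812 |R|=1.09339 →lo
  mid=-2.47267 |R|=0.93532 →hi
  mid=-2.52040 |R|=1.01262 →lo
  mid=-2.49653 |R|=0.97354 →hi
  mid=-2.50847 |R|=0.99298 →hi
  mid=-2.51443 |R|=1.00277 →lo
  mid=-2.51145 |R|=0.99787 →hi
  ...
  [-2.51275,-2.51257] ⇒ x*=-2.5127
Stable set (-2.5127, 0).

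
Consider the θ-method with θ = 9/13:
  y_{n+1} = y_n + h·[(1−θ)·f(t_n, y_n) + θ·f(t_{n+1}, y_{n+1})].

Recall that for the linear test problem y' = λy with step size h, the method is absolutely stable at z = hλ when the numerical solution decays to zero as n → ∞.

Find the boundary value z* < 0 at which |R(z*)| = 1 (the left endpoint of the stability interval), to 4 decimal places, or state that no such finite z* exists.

Set f=λy, z=hλ:
  y_{n+1} = y_n + z·[4/13·y_n + 9/13·y_{n+1}] ⇒ (1 − 9/13z)y_{n+1} = (1 + 4/13z)y_n
  so R(z) = (1 + 4/13z)/(1 − 9/13z).

Boundary: |R(x)|=1, x<0.
x=-1.73: |R|=0.2128
x=-2: |R|=0.1613
x=-10: |R|=0.2621
x=-100: |R|=0.4239
θ=9/13≥1/2 ⇒ |1+4/13x|<|1−9/13x| ∀x<0 ⇒ unbounded interval.

(−∞, 0) — no finite endpoint.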